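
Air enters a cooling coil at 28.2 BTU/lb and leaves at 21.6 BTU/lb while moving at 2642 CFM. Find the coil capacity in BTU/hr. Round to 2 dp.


Q = 4.5 * 2642 * (28.2 - 21.6) = 78467.40 BTU/hr

78467.40 BTU/hr


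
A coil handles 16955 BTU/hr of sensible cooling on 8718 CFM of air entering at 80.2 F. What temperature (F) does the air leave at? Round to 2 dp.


dT = 16955/(1.08*8718) = 1.8008
T_leave = 80.2 - 1.8008 = 78.40 F

78.40 F


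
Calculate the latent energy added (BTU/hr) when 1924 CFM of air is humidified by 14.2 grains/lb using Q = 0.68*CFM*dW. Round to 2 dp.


Q = 0.68 * 1924 * 14.2 = 18578.14 BTU/hr

18578.14 BTU/hr


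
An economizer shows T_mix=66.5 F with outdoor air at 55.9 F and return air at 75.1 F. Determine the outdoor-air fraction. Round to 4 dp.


frac = (66.5 - 75.1) / (55.9 - 75.1) = 0.4479

0.4479


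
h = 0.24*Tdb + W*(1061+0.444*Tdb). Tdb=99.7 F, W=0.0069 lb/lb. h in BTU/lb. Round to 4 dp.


h = 0.24*99.7 + 0.0069*(1061+0.444*99.7) = 31.5543 BTU/lb

31.5543 BTU/lb


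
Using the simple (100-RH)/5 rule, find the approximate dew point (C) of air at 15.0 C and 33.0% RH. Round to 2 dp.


Td = 15.0 - (100-33.0)/5 = 1.60 C

1.60 C


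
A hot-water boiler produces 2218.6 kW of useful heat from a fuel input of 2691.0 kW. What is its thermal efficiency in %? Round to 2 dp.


eta = (2218.6/2691.0)*100 = 82.45 %

82.45 %


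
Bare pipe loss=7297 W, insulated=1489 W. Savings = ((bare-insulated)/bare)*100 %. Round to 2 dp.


Savings = ((7297-1489)/7297)*100 = 79.59 %

79.59 %


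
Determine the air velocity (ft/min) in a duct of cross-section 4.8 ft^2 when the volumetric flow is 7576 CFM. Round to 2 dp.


V = 7576 / 4.8 = 1578.33 ft/min

1578.33 ft/min


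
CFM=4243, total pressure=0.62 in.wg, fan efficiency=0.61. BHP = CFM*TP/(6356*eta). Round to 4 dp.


BHP = 4243 * 0.62 / (6356 * 0.61) = 0.6785 hp

0.6785 hp


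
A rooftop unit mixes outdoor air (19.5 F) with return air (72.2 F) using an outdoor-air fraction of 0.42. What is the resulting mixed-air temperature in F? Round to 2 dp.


T_mix = 0.42*19.5 + 0.58*72.2 = 50.07 F

50.07 F


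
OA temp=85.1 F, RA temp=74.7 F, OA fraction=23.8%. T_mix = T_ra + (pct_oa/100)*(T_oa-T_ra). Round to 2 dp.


T_mix = 74.7 + (23.8/100)*(85.1-74.7) = 77.18 F

77.18 F


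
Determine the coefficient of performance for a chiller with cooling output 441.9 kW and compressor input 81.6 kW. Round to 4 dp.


COP = 441.9 / 81.6 = 5.4154

5.4154


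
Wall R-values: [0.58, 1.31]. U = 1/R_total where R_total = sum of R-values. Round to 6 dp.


R_total = 0.58 + 1.31 = 1.89
U = 1/1.89 = 0.529101

0.529101


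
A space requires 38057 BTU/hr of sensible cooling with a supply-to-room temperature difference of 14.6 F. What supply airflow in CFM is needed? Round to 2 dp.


CFM = 38057 / (1.08 * 14.6) = 2413.56

2413.56 CFM


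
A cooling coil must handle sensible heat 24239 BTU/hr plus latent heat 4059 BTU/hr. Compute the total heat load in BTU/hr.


Qt = 24239 + 4059 = 28298 BTU/hr

28298 BTU/hr


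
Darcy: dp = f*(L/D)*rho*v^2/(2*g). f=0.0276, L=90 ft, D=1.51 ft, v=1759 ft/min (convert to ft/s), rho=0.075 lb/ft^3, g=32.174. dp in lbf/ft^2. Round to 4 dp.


v_fps = 1759/60 = 29.3167 ft/s
dp = 0.0276*(90/1.51)*0.075*29.3167^2/(2*32.174) = 1.6479 lbf/ft^2

1.6479 lbf/ft^2


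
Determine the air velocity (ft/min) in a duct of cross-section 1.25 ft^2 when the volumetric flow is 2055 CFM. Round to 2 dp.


V = 2055 / 1.25 = 1644.00 ft/min

1644.00 ft/min


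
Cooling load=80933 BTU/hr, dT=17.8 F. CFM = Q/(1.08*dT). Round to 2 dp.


CFM = 80933 / (1.08 * 17.8) = 4210.00

4210.00 CFM


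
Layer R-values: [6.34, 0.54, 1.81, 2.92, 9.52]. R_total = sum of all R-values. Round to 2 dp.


R_total = 6.34 + 0.54 + 1.81 + 2.92 + 9.52 = 21.13

21.13


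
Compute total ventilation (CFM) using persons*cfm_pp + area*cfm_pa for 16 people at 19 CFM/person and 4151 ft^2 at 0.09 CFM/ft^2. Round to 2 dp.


Total = 16*19 + 4151*0.09 = 677.59 CFM

677.59 CFM


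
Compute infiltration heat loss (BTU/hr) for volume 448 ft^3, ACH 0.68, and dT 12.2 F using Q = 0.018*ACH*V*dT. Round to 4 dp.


Q = 0.018 * 0.68 * 448 * 12.2 = 66.8989 BTU/hr

66.8989 BTU/hr


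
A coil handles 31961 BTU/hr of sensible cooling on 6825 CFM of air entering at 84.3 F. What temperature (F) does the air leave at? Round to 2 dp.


dT = 31961/(1.08*6825) = 4.3360
T_leave = 84.3 - 4.3360 = 79.96 F

79.96 F


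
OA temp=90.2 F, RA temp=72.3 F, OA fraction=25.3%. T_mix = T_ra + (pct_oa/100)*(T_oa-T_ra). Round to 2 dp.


T_mix = 72.3 + (25.3/100)*(90.2-72.3) = 76.83 F

76.83 F


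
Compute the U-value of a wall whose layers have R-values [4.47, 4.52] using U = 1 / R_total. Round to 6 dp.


R_total = 4.47 + 4.52 = 8.99
U = 1/8.99 = 0.111235

0.111235


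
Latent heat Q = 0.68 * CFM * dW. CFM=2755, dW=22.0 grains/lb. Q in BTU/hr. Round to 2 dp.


Q = 0.68 * 2755 * 22.0 = 41214.80 BTU/hr

41214.80 BTU/hr


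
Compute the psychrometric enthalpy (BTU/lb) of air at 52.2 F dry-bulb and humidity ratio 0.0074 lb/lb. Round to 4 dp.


h = 0.24*52.2 + 0.0074*(1061+0.444*52.2) = 20.5509 BTU/lb

20.5509 BTU/lb


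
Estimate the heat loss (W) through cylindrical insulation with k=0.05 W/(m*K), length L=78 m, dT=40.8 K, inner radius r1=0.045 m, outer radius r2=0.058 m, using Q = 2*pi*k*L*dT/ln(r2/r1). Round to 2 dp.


Q = 2*pi*0.05*78*40.8/ln(0.058/0.045) = 3939.55 W

3939.55 W


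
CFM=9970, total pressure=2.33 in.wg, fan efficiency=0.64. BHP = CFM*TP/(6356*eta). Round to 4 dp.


BHP = 9970 * 2.33 / (6356 * 0.64) = 5.7107 hp

5.7107 hp


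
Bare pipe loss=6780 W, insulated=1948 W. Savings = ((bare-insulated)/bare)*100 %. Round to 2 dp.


Savings = ((6780-1948)/6780)*100 = 71.27 %

71.27 %


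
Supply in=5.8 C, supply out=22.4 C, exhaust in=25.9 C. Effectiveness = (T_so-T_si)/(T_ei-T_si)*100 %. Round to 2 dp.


eff = (22.4-5.8)/(25.9-5.8)*100 = 82.59 %

82.59 %


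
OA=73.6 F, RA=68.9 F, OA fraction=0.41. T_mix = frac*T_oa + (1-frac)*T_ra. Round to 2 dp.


T_mix = 0.41*73.6 + 0.59*68.9 = 70.83 F

70.83 F


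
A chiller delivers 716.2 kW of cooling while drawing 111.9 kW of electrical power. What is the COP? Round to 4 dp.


COP = 716.2 / 111.9 = 6.4004

6.4004


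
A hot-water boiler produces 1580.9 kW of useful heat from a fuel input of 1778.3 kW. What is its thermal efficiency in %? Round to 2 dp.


eta = (1580.9/1778.3)*100 = 88.90 %

88.90 %


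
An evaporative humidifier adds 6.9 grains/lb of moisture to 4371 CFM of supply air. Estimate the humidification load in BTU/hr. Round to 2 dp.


Q = 0.68 * 4371 * 6.9 = 20508.73 BTU/hr

20508.73 BTU/hr


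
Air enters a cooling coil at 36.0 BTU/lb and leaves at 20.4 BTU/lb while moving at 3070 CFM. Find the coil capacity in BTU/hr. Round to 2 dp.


Q = 4.5 * 3070 * (36.0 - 20.4) = 215514.00 BTU/hr

215514.00 BTU/hr


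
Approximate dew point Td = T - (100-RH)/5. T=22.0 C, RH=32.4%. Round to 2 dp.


Td = 22.0 - (100-32.4)/5 = 8.48 C

8.48 C


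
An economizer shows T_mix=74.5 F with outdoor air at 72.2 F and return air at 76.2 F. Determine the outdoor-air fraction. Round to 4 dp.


frac = (74.5 - 76.2) / (72.2 - 76.2) = 0.4250

0.4250


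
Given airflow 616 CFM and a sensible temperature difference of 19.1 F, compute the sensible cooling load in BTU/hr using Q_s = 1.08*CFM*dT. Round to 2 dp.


Q = 1.08 * 616 * 19.1 = 12706.85 BTU/hr

12706.85 BTU/hr


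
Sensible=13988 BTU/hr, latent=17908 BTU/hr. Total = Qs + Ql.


Qt = 13988 + 17908 = 31896 BTU/hr

31896 BTU/hr


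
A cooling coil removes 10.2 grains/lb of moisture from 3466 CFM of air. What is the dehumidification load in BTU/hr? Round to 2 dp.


Q = 0.68 * 3466 * 10.2 = 24040.18 BTU/hr

24040.18 BTU/hr


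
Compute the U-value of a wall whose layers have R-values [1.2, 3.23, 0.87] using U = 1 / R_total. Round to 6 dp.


R_total = 1.2 + 3.23 + 0.87 = 5.30
U = 1/5.30 = 0.188679

0.188679


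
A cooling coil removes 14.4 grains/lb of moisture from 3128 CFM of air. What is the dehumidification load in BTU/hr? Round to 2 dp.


Q = 0.68 * 3128 * 14.4 = 30629.38 BTU/hr

30629.38 BTU/hr


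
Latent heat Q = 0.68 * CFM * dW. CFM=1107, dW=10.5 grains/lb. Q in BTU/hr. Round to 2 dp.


Q = 0.68 * 1107 * 10.5 = 7903.98 BTU/hr

7903.98 BTU/hr


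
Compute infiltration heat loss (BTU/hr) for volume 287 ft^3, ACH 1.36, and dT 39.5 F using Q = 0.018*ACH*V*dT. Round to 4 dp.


Q = 0.018 * 1.36 * 287 * 39.5 = 277.5175 BTU/hr

277.5175 BTU/hr


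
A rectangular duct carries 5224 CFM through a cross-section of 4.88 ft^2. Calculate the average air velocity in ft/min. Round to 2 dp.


V = 5224 / 4.88 = 1070.49 ft/min

1070.49 ft/min


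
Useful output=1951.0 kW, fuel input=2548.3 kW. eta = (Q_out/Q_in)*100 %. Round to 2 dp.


eta = (1951.0/2548.3)*100 = 76.56 %

76.56 %


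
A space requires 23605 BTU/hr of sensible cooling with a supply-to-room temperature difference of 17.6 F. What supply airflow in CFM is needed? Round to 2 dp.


CFM = 23605 / (1.08 * 17.6) = 1241.85

1241.85 CFM


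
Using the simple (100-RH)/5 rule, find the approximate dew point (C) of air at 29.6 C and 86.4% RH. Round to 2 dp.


Td = 29.6 - (100-86.4)/5 = 26.88 C

26.88 C


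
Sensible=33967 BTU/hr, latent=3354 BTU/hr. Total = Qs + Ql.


Qt = 33967 + 3354 = 37321 BTU/hr

37321 BTU/hr


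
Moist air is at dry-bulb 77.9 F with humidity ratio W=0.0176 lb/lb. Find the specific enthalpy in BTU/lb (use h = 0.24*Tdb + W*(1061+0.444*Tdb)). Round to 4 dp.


h = 0.24*77.9 + 0.0176*(1061+0.444*77.9) = 37.9783 BTU/lb

37.9783 BTU/lb


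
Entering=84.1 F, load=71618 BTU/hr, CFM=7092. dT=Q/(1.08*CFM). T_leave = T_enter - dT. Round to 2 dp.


dT = 71618/(1.08*7092) = 9.3504
T_leave = 84.1 - 9.3504 = 74.75 F

74.75 F


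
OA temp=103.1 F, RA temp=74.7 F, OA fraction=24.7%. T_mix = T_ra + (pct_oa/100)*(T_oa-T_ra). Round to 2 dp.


T_mix = 74.7 + (24.7/100)*(103.1-74.7) = 81.71 F

81.71 F


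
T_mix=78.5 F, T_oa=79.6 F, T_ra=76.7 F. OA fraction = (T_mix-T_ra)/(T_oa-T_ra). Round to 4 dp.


frac = (78.5 - 76.7) / (79.6 - 76.7) = 0.6207

0.6207


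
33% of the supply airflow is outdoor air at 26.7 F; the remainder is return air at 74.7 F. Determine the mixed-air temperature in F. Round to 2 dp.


T_mix = 0.33*26.7 + 0.67*74.7 = 58.86 F

58.86 F


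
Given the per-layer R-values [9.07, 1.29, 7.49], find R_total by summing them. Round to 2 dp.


R_total = 9.07 + 1.29 + 7.49 = 17.85

17.85


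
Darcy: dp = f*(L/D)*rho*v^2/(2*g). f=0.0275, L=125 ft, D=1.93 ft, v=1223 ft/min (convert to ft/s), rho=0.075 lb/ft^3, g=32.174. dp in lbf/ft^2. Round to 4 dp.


v_fps = 1223/60 = 20.3833 ft/s
dp = 0.0275*(125/1.93)*0.075*20.3833^2/(2*32.174) = 0.8625 lbf/ft^2

0.8625 lbf/ft^2


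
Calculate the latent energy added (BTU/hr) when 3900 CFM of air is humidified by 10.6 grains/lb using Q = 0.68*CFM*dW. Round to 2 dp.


Q = 0.68 * 3900 * 10.6 = 28111.20 BTU/hr

28111.20 BTU/hr


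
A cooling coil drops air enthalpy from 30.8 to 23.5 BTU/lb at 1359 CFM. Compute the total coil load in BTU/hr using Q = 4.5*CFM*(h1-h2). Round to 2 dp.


Q = 4.5 * 1359 * (30.8 - 23.5) = 44643.15 BTU/hr

44643.15 BTU/hr


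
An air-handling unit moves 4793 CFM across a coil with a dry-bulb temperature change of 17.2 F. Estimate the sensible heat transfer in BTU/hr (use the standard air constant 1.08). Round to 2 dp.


Q = 1.08 * 4793 * 17.2 = 89034.77 BTU/hr

89034.77 BTU/hr


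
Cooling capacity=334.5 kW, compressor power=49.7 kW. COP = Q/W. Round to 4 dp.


COP = 334.5 / 49.7 = 6.7304

6.7304


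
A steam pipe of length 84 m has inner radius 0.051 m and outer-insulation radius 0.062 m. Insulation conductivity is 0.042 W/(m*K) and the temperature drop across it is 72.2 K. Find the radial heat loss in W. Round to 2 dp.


Q = 2*pi*0.042*84*72.2/ln(0.062/0.051) = 8194.53 W

8194.53 W


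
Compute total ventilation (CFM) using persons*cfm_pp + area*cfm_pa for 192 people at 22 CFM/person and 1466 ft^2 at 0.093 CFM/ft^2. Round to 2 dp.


Total = 192*22 + 1466*0.093 = 4360.34 CFM

4360.34 CFM


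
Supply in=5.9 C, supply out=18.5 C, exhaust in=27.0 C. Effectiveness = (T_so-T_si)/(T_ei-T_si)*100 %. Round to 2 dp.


eff = (18.5-5.9)/(27.0-5.9)*100 = 59.72 %

59.72 %


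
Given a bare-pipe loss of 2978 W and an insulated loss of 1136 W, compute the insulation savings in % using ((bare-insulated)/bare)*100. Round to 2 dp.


Savings = ((2978-1136)/2978)*100 = 61.85 %

61.85 %


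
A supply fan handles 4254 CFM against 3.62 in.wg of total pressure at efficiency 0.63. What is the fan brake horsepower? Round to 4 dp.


BHP = 4254 * 3.62 / (6356 * 0.63) = 3.8458 hp

3.8458 hp


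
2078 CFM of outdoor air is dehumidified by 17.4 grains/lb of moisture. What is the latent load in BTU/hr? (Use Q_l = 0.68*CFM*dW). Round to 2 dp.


Q = 0.68 * 2078 * 17.4 = 24586.90 BTU/hr

24586.90 BTU/hr


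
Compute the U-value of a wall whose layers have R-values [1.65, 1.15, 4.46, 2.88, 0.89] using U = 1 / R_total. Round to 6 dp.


R_total = 1.65 + 1.15 + 4.46 + 2.88 + 0.89 = 11.03
U = 1/11.03 = 0.090662

0.090662


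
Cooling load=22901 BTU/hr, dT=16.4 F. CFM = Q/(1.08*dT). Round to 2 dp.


CFM = 22901 / (1.08 * 16.4) = 1292.97

1292.97 CFM


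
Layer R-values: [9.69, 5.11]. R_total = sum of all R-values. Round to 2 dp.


R_total = 9.69 + 5.11 = 14.80

14.80


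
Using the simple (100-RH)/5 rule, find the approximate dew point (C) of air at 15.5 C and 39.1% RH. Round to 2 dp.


Td = 15.5 - (100-39.1)/5 = 3.32 C

3.32 C


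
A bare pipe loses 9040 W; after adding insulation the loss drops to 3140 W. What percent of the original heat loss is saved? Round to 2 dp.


Savings = ((9040-3140)/9040)*100 = 65.27 %

65.27 %


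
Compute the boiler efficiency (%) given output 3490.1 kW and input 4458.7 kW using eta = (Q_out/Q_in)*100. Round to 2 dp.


eta = (3490.1/4458.7)*100 = 78.28 %

78.28 %


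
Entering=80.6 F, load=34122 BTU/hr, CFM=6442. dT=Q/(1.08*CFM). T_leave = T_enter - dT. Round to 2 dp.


dT = 34122/(1.08*6442) = 4.9044
T_leave = 80.6 - 4.9044 = 75.70 F

75.70 F


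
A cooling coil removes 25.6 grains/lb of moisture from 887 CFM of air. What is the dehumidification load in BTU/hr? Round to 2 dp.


Q = 0.68 * 887 * 25.6 = 15440.90 BTU/hr

15440.90 BTU/hr


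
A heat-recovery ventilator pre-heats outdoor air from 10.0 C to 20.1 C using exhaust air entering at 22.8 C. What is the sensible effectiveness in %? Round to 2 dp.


eff = (20.1-10.0)/(22.8-10.0)*100 = 78.91 %

78.91 %


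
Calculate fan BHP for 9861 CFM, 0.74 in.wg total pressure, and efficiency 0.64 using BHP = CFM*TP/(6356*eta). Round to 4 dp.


BHP = 9861 * 0.74 / (6356 * 0.64) = 1.7939 hp

1.7939 hp


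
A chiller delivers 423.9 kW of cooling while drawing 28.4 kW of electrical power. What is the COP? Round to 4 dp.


COP = 423.9 / 28.4 = 14.9261

14.9261


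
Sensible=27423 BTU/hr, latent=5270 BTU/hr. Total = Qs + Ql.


Qt = 27423 + 5270 = 32693 BTU/hr

32693 BTU/hr


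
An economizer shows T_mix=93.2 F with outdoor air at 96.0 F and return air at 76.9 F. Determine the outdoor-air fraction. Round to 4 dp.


frac = (93.2 - 76.9) / (96.0 - 76.9) = 0.8534

0.8534


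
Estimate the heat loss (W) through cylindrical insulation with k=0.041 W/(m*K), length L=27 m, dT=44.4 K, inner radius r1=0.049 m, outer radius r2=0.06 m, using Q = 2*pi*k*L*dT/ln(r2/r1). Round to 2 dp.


Q = 2*pi*0.041*27*44.4/ln(0.06/0.049) = 1524.87 W

1524.87 W


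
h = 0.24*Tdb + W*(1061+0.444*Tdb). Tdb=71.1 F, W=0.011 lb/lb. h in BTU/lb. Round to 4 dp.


h = 0.24*71.1 + 0.011*(1061+0.444*71.1) = 29.0823 BTU/lb

29.0823 BTU/lb


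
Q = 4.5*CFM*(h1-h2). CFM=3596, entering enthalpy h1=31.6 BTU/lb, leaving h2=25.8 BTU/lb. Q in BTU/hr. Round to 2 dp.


Q = 4.5 * 3596 * (31.6 - 25.8) = 93855.60 BTU/hr

93855.60 BTU/hr


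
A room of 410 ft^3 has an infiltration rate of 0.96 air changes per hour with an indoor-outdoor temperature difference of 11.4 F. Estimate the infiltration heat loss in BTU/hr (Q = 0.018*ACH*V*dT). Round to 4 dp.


Q = 0.018 * 0.96 * 410 * 11.4 = 80.7667 BTU/hr

80.7667 BTU/hr


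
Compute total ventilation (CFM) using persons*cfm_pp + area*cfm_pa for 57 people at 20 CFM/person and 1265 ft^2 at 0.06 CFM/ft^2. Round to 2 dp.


Total = 57*20 + 1265*0.06 = 1215.90 CFM

1215.90 CFM


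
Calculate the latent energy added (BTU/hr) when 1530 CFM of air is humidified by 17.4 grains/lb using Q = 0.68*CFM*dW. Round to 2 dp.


Q = 0.68 * 1530 * 17.4 = 18102.96 BTU/hr

18102.96 BTU/hr


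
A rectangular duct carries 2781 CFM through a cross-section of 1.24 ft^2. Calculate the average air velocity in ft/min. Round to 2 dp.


V = 2781 / 1.24 = 2242.74 ft/min

2242.74 ft/min


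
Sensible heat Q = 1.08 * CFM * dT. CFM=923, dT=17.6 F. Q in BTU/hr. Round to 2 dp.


Q = 1.08 * 923 * 17.6 = 17544.38 BTU/hr

17544.38 BTU/hr


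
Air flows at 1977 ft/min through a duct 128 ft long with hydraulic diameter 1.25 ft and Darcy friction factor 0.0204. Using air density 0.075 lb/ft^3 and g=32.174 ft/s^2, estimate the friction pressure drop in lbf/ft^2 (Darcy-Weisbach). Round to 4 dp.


v_fps = 1977/60 = 32.95 ft/s
dp = 0.0204*(128/1.25)*0.075*32.95^2/(2*32.174) = 2.6434 lbf/ft^2

2.6434 lbf/ft^2


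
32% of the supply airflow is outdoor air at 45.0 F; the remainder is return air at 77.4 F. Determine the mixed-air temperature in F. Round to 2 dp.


T_mix = 0.32*45.0 + 0.68*77.4 = 67.03 F

67.03 F


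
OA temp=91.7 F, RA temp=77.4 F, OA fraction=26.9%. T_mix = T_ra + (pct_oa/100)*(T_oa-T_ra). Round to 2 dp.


T_mix = 77.4 + (26.9/100)*(91.7-77.4) = 81.25 F

81.25 F


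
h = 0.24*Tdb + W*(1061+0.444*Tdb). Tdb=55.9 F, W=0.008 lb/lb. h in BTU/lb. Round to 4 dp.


h = 0.24*55.9 + 0.008*(1061+0.444*55.9) = 22.1026 BTU/lb

22.1026 BTU/lb


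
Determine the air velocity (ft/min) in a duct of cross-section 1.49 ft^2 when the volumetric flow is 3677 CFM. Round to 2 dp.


V = 3677 / 1.49 = 2467.79 ft/min

2467.79 ft/min


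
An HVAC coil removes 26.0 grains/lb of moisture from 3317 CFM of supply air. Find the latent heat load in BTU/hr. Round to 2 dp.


Q = 0.68 * 3317 * 26.0 = 58644.56 BTU/hr

58644.56 BTU/hr


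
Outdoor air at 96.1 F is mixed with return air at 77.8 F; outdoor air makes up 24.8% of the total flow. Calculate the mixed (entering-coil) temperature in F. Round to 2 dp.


T_mix = 77.8 + (24.8/100)*(96.1-77.8) = 82.34 F

82.34 F


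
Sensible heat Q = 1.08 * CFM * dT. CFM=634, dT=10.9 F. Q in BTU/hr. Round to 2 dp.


Q = 1.08 * 634 * 10.9 = 7463.45 BTU/hr

7463.45 BTU/hr


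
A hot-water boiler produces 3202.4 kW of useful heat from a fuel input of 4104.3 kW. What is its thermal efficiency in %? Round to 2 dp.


eta = (3202.4/4104.3)*100 = 78.03 %

78.03 %


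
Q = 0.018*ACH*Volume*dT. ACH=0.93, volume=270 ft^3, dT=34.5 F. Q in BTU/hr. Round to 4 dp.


Q = 0.018 * 0.93 * 270 * 34.5 = 155.9331 BTU/hr

155.9331 BTU/hr


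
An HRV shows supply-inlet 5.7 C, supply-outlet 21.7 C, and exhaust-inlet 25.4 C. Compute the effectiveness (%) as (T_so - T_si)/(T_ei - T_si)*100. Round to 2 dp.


eff = (21.7-5.7)/(25.4-5.7)*100 = 81.22 %

81.22 %


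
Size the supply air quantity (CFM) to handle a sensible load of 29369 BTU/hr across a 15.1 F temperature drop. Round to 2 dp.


CFM = 29369 / (1.08 * 15.1) = 1800.90

1800.90 CFM


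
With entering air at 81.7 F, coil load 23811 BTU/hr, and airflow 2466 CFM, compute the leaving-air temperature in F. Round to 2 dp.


dT = 23811/(1.08*2466) = 8.9405
T_leave = 81.7 - 8.9405 = 72.76 F

72.76 F


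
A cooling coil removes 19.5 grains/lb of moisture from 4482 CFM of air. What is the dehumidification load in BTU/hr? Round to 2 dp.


Q = 0.68 * 4482 * 19.5 = 59431.32 BTU/hr

59431.32 BTU/hr


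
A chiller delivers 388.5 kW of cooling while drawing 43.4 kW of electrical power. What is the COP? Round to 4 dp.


COP = 388.5 / 43.4 = 8.9516

8.9516


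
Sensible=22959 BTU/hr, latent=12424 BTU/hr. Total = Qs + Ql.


Qt = 22959 + 12424 = 35383 BTU/hr

35383 BTU/hr


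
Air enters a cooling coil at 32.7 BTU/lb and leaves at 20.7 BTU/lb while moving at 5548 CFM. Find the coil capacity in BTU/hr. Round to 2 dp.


Q = 4.5 * 5548 * (32.7 - 20.7) = 299592.00 BTU/hr

299592.00 BTU/hr


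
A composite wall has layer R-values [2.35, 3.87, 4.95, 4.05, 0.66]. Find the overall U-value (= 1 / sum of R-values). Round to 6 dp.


R_total = 2.35 + 3.87 + 4.95 + 4.05 + 0.66 = 15.88
U = 1/15.88 = 0.062972

0.062972


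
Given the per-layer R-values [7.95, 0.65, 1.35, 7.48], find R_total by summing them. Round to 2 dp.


R_total = 7.95 + 0.65 + 1.35 + 7.48 = 17.43

17.43


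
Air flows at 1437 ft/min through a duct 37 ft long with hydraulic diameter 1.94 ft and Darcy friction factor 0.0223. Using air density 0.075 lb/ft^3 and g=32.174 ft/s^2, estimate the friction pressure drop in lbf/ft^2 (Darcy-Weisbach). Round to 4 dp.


v_fps = 1437/60 = 23.95 ft/s
dp = 0.0223*(37/1.94)*0.075*23.95^2/(2*32.174) = 0.2843 lbf/ft^2

0.2843 lbf/ft^2


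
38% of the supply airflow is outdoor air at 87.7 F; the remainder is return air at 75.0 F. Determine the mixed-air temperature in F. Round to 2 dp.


T_mix = 0.38*87.7 + 0.62*75.0 = 79.83 F

79.83 F


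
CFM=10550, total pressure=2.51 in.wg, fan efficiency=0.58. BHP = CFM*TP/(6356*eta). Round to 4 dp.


BHP = 10550 * 2.51 / (6356 * 0.58) = 7.1831 hp

7.1831 hp


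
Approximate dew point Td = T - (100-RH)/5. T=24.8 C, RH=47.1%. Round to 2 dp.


Td = 24.8 - (100-47.1)/5 = 14.22 C

14.22 C


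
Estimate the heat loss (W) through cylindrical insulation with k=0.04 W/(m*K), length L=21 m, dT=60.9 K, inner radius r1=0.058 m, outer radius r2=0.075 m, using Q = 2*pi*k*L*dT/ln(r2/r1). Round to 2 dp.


Q = 2*pi*0.04*21*60.9/ln(0.075/0.058) = 1250.45 W

1250.45 W


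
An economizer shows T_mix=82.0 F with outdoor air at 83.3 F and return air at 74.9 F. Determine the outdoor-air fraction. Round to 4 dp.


frac = (82.0 - 74.9) / (83.3 - 74.9) = 0.8452

0.8452


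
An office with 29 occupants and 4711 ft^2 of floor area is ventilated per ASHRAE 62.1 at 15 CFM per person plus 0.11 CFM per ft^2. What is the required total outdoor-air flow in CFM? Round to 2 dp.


Total = 29*15 + 4711*0.11 = 953.21 CFM

953.21 CFM


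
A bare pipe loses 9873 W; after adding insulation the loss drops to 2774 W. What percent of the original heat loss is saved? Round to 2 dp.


Savings = ((9873-2774)/9873)*100 = 71.90 %

71.90 %


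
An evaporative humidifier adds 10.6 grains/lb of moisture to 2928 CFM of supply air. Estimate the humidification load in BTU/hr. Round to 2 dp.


Q = 0.68 * 2928 * 10.6 = 21105.02 BTU/hr

21105.02 BTU/hr


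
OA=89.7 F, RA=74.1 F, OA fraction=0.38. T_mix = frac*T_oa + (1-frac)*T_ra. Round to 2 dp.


T_mix = 0.38*89.7 + 0.62*74.1 = 80.03 F

80.03 F


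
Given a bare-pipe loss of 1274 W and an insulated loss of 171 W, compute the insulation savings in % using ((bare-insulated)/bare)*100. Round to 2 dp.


Savings = ((1274-171)/1274)*100 = 86.58 %

86.58 %


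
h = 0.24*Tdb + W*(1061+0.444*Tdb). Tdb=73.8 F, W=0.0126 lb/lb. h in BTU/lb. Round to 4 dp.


h = 0.24*73.8 + 0.0126*(1061+0.444*73.8) = 31.4935 BTU/lb

31.4935 BTU/lb


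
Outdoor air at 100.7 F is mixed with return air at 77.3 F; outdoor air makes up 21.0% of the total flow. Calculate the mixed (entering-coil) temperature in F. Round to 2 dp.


T_mix = 77.3 + (21.0/100)*(100.7-77.3) = 82.21 F

82.21 F


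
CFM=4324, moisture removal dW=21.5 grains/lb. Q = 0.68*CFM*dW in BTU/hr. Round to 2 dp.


Q = 0.68 * 4324 * 21.5 = 63216.88 BTU/hr

63216.88 BTU/hr


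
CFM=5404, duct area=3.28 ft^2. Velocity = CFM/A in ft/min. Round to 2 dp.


V = 5404 / 3.28 = 1647.56 ft/min

1647.56 ft/min


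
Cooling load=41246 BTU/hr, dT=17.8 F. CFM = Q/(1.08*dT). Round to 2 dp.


CFM = 41246 / (1.08 * 17.8) = 2145.55

2145.55 CFM


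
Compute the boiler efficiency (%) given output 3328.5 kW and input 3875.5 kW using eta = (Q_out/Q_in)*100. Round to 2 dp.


eta = (3328.5/3875.5)*100 = 85.89 %

85.89 %


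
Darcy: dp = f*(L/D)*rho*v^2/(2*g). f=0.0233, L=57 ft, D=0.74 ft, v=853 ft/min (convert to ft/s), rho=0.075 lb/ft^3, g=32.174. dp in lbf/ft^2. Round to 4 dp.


v_fps = 853/60 = 14.2167 ft/s
dp = 0.0233*(57/0.74)*0.075*14.2167^2/(2*32.174) = 0.4228 lbf/ft^2

0.4228 lbf/ft^2


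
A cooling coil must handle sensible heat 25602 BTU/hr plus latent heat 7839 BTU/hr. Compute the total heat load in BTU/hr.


Qt = 25602 + 7839 = 33441 BTU/hr

33441 BTU/hr


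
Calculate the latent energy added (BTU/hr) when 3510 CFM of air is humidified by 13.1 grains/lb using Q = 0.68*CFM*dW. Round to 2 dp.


Q = 0.68 * 3510 * 13.1 = 31267.08 BTU/hr

31267.08 BTU/hr


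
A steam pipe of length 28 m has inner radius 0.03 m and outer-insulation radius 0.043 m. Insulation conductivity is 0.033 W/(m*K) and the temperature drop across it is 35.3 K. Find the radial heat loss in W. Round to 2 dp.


Q = 2*pi*0.033*28*35.3/ln(0.043/0.03) = 569.27 W

569.27 W


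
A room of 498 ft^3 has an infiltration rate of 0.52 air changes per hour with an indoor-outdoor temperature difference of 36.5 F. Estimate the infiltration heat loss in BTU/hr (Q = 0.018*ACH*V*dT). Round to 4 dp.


Q = 0.018 * 0.52 * 498 * 36.5 = 170.1367 BTU/hr

170.1367 BTU/hr


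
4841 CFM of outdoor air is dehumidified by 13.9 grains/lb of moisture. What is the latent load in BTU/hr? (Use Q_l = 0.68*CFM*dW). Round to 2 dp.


Q = 0.68 * 4841 * 13.9 = 45757.13 BTU/hr

45757.13 BTU/hr


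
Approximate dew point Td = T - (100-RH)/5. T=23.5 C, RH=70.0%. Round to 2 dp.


Td = 23.5 - (100-70.0)/5 = 17.50 C

17.50 C


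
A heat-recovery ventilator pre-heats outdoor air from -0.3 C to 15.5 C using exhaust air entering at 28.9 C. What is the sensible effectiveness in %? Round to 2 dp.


eff = (15.5-(-0.3))/(28.9-(-0.3))*100 = 54.11 %

54.11 %


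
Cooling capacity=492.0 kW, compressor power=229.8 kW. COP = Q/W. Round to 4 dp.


COP = 492.0 / 229.8 = 2.1410

2.1410


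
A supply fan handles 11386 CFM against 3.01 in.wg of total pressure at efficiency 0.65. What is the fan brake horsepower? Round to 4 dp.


BHP = 11386 * 3.01 / (6356 * 0.65) = 8.2955 hp

8.2955 hp


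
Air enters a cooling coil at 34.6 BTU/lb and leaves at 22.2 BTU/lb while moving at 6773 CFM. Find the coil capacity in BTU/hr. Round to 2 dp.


Q = 4.5 * 6773 * (34.6 - 22.2) = 377933.40 BTU/hr

377933.40 BTU/hr


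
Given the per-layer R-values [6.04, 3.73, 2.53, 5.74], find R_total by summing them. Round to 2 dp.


R_total = 6.04 + 3.73 + 2.53 + 5.74 = 18.04

18.04


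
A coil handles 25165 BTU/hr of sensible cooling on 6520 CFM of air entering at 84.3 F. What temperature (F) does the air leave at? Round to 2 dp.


dT = 25165/(1.08*6520) = 3.5738
T_leave = 84.3 - 3.5738 = 80.73 F

80.73 F


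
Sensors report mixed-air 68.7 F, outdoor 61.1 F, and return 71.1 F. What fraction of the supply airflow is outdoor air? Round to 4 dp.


frac = (68.7 - 71.1) / (61.1 - 71.1) = 0.2400

0.2400


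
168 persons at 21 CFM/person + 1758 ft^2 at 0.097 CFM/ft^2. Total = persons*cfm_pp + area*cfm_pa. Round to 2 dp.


Total = 168*21 + 1758*0.097 = 3698.53 CFM

3698.53 CFM


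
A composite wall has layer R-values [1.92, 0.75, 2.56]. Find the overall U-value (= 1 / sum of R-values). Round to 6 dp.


R_total = 1.92 + 0.75 + 2.56 = 5.23
U = 1/5.23 = 0.191205

0.191205


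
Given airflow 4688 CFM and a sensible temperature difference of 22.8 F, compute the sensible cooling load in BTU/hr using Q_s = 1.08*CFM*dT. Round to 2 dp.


Q = 1.08 * 4688 * 22.8 = 115437.31 BTU/hr

115437.31 BTU/hr


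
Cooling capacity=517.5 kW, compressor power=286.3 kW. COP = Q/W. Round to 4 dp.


COP = 517.5 / 286.3 = 1.8075

1.8075


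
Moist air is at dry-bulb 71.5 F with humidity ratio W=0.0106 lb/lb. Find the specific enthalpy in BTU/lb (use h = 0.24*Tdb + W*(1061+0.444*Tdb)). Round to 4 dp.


h = 0.24*71.5 + 0.0106*(1061+0.444*71.5) = 28.7431 BTU/lb

28.7431 BTU/lb


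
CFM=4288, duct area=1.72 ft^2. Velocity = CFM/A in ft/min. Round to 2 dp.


V = 4288 / 1.72 = 2493.02 ft/min

2493.02 ft/min


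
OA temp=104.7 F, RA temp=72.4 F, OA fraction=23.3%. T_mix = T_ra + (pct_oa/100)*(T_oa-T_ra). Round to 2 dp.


T_mix = 72.4 + (23.3/100)*(104.7-72.4) = 79.93 F

79.93 F


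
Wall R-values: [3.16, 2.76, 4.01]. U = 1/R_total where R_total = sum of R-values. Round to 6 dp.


R_total = 3.16 + 2.76 + 4.01 = 9.93
U = 1/9.93 = 0.100705

0.100705


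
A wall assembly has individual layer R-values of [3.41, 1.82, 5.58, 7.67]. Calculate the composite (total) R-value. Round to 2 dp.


R_total = 3.41 + 1.82 + 5.58 + 7.67 = 18.48

18.48


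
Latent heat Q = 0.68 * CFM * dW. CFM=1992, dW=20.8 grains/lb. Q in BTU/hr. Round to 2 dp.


Q = 0.68 * 1992 * 20.8 = 28174.85 BTU/hr

28174.85 BTU/hr


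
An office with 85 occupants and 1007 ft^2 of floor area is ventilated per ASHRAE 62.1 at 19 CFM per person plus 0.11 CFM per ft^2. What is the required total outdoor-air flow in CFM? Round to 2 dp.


Total = 85*19 + 1007*0.11 = 1725.77 CFM

1725.77 CFM


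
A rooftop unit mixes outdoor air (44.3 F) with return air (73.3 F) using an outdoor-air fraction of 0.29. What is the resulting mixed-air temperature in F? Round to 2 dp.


T_mix = 0.29*44.3 + 0.71*73.3 = 64.89 F

64.89 F


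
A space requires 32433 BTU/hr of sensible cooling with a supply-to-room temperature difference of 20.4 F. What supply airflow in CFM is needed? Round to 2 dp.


CFM = 32433 / (1.08 * 20.4) = 1472.09

1472.09 CFM


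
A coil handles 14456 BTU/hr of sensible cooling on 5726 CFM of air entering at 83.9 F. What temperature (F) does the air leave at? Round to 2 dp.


dT = 14456/(1.08*5726) = 2.3376
T_leave = 83.9 - 2.3376 = 81.56 F

81.56 F


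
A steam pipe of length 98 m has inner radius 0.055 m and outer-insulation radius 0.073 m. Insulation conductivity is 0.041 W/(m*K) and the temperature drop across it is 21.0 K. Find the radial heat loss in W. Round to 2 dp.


Q = 2*pi*0.041*98*21.0/ln(0.073/0.055) = 1872.53 W

1872.53 W


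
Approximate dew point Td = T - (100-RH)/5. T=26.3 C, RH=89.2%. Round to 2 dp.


Td = 26.3 - (100-89.2)/5 = 24.14 C

24.14 C


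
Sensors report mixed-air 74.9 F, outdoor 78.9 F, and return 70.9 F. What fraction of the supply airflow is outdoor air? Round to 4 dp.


frac = (74.9 - 70.9) / (78.9 - 70.9) = 0.5000

0.5000


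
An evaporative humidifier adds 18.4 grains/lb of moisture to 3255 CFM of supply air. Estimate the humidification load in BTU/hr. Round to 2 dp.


Q = 0.68 * 3255 * 18.4 = 40726.56 BTU/hr

40726.56 BTU/hr


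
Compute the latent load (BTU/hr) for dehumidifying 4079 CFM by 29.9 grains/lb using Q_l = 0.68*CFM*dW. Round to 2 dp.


Q = 0.68 * 4079 * 29.9 = 82934.23 BTU/hr

82934.23 BTU/hr


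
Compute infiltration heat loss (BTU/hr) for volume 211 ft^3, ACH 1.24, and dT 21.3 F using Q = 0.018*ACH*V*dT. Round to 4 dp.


Q = 0.018 * 1.24 * 211 * 21.3 = 100.3128 BTU/hr

100.3128 BTU/hr


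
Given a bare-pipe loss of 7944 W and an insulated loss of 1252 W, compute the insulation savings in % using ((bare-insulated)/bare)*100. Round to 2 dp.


Savings = ((7944-1252)/7944)*100 = 84.24 %

84.24 %


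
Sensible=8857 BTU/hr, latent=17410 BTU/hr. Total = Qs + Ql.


Qt = 8857 + 17410 = 26267 BTU/hr

26267 BTU/hr


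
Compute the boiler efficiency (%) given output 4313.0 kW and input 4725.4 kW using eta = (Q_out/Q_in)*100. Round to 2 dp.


eta = (4313.0/4725.4)*100 = 91.27 %

91.27 %


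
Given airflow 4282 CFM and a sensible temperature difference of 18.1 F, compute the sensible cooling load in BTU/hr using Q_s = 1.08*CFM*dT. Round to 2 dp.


Q = 1.08 * 4282 * 18.1 = 83704.54 BTU/hr

83704.54 BTU/hr


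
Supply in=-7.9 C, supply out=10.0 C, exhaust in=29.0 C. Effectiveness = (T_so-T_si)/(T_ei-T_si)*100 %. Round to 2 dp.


eff = (10.0-(-7.9))/(29.0-(-7.9))*100 = 48.51 %

48.51 %


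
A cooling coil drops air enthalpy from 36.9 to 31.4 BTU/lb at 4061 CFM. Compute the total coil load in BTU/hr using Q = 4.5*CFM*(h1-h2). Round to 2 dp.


Q = 4.5 * 4061 * (36.9 - 31.4) = 100509.75 BTU/hr

100509.75 BTU/hr


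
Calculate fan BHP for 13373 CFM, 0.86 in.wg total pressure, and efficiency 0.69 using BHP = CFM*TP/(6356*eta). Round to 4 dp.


BHP = 13373 * 0.86 / (6356 * 0.69) = 2.6224 hp

2.6224 hp


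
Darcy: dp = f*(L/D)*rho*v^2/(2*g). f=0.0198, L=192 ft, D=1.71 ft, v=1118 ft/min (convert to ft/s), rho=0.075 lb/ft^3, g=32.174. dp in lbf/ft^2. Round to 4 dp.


v_fps = 1118/60 = 18.6333 ft/s
dp = 0.0198*(192/1.71)*0.075*18.6333^2/(2*32.174) = 0.8997 lbf/ft^2

0.8997 lbf/ft^2


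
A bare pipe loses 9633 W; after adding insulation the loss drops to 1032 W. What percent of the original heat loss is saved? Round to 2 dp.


Savings = ((9633-1032)/9633)*100 = 89.29 %

89.29 %


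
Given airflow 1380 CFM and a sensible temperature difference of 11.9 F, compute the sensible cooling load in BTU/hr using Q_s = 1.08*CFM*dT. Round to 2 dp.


Q = 1.08 * 1380 * 11.9 = 17735.76 BTU/hr

17735.76 BTU/hr


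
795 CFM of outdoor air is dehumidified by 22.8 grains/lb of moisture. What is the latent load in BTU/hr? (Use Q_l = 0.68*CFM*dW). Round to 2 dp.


Q = 0.68 * 795 * 22.8 = 12325.68 BTU/hr

12325.68 BTU/hr


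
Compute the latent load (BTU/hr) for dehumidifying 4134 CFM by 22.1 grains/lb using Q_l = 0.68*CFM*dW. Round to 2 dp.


Q = 0.68 * 4134 * 22.1 = 62125.75 BTU/hr

62125.75 BTU/hr


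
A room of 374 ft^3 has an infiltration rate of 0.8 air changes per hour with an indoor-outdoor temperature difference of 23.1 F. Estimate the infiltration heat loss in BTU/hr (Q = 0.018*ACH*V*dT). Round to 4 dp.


Q = 0.018 * 0.8 * 374 * 23.1 = 124.4074 BTU/hr

124.4074 BTU/hr


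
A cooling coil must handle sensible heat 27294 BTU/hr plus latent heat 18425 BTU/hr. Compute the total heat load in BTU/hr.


Qt = 27294 + 18425 = 45719 BTU/hr

45719 BTU/hr


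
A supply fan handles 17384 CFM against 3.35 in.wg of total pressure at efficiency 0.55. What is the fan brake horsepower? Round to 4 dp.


BHP = 17384 * 3.35 / (6356 * 0.55) = 16.6590 hp

16.6590 hp


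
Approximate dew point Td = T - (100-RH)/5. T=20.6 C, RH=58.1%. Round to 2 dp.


Td = 20.6 - (100-58.1)/5 = 12.22 C

12.22 C


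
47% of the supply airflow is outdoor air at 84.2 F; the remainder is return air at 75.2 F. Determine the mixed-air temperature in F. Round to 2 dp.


T_mix = 0.47*84.2 + 0.53*75.2 = 79.43 F

79.43 F


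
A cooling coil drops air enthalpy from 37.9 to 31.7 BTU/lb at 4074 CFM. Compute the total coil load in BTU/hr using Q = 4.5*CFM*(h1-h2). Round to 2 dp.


Q = 4.5 * 4074 * (37.9 - 31.7) = 113664.60 BTU/hr

113664.60 BTU/hr


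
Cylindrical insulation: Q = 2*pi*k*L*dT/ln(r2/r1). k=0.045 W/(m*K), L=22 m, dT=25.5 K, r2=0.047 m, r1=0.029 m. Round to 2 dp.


Q = 2*pi*0.045*22*25.5/ln(0.047/0.029) = 328.50 W

328.50 W


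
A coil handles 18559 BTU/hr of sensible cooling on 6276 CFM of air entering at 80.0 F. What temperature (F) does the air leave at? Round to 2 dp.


dT = 18559/(1.08*6276) = 2.7381
T_leave = 80.0 - 2.7381 = 77.26 F

77.26 F


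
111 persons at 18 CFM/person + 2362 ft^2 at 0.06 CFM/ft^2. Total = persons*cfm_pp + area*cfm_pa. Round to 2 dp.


Total = 111*18 + 2362*0.06 = 2139.72 CFM

2139.72 CFM


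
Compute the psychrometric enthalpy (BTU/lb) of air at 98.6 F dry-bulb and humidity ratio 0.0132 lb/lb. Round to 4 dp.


h = 0.24*98.6 + 0.0132*(1061+0.444*98.6) = 38.2471 BTU/lb

38.2471 BTU/lb


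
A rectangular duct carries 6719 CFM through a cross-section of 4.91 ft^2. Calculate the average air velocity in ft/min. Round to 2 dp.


V = 6719 / 4.91 = 1368.43 ft/min

1368.43 ft/min


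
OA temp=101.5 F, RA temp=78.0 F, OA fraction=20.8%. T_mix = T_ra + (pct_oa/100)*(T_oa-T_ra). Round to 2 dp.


T_mix = 78.0 + (20.8/100)*(101.5-78.0) = 82.89 F

82.89 F


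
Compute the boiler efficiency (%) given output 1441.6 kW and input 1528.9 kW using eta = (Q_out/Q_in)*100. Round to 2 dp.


eta = (1441.6/1528.9)*100 = 94.29 %

94.29 %


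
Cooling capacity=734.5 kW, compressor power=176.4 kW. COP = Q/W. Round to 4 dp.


COP = 734.5 / 176.4 = 4.1638

4.1638


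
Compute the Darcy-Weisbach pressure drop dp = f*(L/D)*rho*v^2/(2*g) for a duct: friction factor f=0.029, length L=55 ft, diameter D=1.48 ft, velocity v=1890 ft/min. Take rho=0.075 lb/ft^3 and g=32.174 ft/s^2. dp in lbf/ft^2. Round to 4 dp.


v_fps = 1890/60 = 31.5 ft/s
dp = 0.029*(55/1.48)*0.075*31.5^2/(2*32.174) = 1.2464 lbf/ft^2

1.2464 lbf/ft^2


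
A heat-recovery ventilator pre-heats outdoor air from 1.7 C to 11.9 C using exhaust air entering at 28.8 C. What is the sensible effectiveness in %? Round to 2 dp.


eff = (11.9-1.7)/(28.8-1.7)*100 = 37.64 %

37.64 %


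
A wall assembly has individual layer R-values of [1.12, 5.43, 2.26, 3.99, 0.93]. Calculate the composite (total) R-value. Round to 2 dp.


R_total = 1.12 + 5.43 + 2.26 + 3.99 + 0.93 = 13.73

13.73


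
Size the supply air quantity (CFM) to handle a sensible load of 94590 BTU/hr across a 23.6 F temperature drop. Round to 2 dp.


CFM = 94590 / (1.08 * 23.6) = 3711.16

3711.16 CFM


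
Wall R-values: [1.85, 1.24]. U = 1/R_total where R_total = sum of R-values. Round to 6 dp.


R_total = 1.85 + 1.24 = 3.09
U = 1/3.09 = 0.323625

0.323625


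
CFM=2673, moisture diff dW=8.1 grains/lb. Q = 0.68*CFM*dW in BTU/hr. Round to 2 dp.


Q = 0.68 * 2673 * 8.1 = 14722.88 BTU/hr

14722.88 BTU/hr


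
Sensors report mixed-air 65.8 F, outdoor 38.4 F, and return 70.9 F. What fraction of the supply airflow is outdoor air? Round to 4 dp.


frac = (65.8 - 70.9) / (38.4 - 70.9) = 0.1569

0.1569


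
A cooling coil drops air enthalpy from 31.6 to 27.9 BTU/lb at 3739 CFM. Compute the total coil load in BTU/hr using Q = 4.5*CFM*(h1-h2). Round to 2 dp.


Q = 4.5 * 3739 * (31.6 - 27.9) = 62254.35 BTU/hr

62254.35 BTU/hr


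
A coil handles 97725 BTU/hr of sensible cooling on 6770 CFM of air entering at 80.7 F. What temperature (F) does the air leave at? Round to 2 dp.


dT = 97725/(1.08*6770) = 13.3657
T_leave = 80.7 - 13.3657 = 67.33 F

67.33 F


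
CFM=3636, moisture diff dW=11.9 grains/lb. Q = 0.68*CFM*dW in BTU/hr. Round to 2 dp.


Q = 0.68 * 3636 * 11.9 = 29422.51 BTU/hr

29422.51 BTU/hr


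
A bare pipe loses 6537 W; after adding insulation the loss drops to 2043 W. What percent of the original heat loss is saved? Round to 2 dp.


Savings = ((6537-2043)/6537)*100 = 68.75 %

68.75 %


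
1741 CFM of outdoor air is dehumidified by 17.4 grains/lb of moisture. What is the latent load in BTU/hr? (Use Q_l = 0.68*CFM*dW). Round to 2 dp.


Q = 0.68 * 1741 * 17.4 = 20599.51 BTU/hr

20599.51 BTU/hr


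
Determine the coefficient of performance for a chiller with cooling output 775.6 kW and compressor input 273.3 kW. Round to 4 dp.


COP = 775.6 / 273.3 = 2.8379

2.8379


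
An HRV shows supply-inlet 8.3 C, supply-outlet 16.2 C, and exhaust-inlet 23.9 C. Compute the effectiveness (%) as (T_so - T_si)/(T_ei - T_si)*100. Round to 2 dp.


eff = (16.2-8.3)/(23.9-8.3)*100 = 50.64 %

50.64 %
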